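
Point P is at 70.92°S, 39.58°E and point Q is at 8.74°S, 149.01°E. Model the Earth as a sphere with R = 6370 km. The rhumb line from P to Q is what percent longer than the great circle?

Great circle: σ = 1.5347 rad → d_gc = Rσ = 9775.8 km
Rhumb: Δφ = +1.0852, Δλ = +1.9099, Δψ = +1.6303, q = Δφ/Δψ = 0.6657 → d_rh = R√(Δφ²+q²Δλ²) = 10647.9 km
Excess = (10647.9 − 9775.8) / 9775.8 = 872.1 / 9775.8 = 8.92% ≈ 8.9%

8.9%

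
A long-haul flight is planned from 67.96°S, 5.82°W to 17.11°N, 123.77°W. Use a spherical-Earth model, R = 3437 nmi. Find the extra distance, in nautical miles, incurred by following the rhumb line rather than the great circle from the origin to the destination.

Great circle: cos σ = sin φ₁ sin φ₂ + cos φ₁ cos φ₂ cos Δλ,  σ = 2.0273 rad → d_gc = 6967.800 nmi
Rhumb line: Δψ = +1.9392, q = Δφ/Δψ = 0.7656, d_rh = R√(Δφ²+q²Δλ²) = 7442.299 nmi
Excess = 7442.299 − 6967.800 = 474.499 ≈ 474 nmi

474 nmi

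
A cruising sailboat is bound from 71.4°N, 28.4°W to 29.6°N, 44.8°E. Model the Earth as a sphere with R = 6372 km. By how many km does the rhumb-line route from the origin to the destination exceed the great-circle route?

Great circle: cos σ = sin φ₁ sin φ₂ + cos φ₁ cos φ₂ cos Δλ,  σ = 0.9905 rad → d_gc = 6311.2 km
Rhumb line: Δψ = -1.2681, q = Δφ/Δψ = 0.5753, d_rh = R√(Δφ²+q²Δλ²) = 6598.8 km
Excess = 6598.8 − 6311.2 = 287.6 ≈ 288 km

288 km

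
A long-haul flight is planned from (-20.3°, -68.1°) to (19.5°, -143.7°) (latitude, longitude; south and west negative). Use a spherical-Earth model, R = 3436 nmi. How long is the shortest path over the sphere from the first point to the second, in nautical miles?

5039 nmi

Haversine: a = sin²(Δφ/2)+cos φ₁ cos φ₂ sin²(Δλ/2) = 0.44797;  σ = 2·atan2(√a,√(1−a))
σ = 84.027° → d = Rσ = 3436·1.46655 = 5039 nmi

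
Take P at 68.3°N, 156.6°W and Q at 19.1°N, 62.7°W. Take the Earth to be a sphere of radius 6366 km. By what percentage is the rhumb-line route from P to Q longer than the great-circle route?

Great circle: σ = 1.2867 rad → d_gc = Rσ = 8191.3 km
Rhumb: Δφ = -0.8587, Δλ = +1.6389, Δψ = -1.3123, q = Δφ/Δψ = 0.6543 → d_rh = R√(Δφ²+q²Δλ²) = 8745.8 km
Excess = (8745.8 − 8191.3) / 8191.3 = 554.5 / 8191.3 = 6.77% ≈ 6.8%

6.8%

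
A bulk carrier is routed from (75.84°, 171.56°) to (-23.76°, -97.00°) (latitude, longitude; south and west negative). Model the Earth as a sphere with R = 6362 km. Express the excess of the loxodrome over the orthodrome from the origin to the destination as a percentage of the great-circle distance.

Great circle: σ = 1.9783 rad → d_gc = Rσ = 12585.8 km
Rhumb: Δφ = -1.7383, Δλ = +1.5959, Δψ = -2.5130, q = Δφ/Δψ = 0.6918 → d_rh = R√(Δφ²+q²Δλ²) = 13101.2 km
Excess = (13101.2 − 12585.8) / 12585.8 = 515.4 / 12585.8 = 4.10% ≈ 4.1%

4.1%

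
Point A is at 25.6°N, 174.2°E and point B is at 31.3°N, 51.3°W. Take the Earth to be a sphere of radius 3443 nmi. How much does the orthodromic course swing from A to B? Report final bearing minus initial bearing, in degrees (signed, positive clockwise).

Initial bearing θ₁ = atan2(sin Δλ cos φ₂, cos φ₁ sin φ₂ − sin φ₁ cos φ₂ cos Δλ) = 39.96°
Final bearing θ₂ = (initial bearing from the destination back to the start) + 180° = 137.32°
Δθ = θ₂ − θ₁ = +97.4°

+97.4°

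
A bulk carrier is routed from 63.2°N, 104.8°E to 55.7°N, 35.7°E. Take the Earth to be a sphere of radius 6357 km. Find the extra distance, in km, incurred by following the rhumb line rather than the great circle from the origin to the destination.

Great circle: cos σ = sin φ₁ sin φ₂ + cos φ₁ cos φ₂ cos Δλ,  σ = 0.5953 rad → d_gc = 3784.1 km
Rhumb line: Δψ = -0.2588, q = Δφ/Δψ = 0.5058, d_rh = R√(Δφ²+q²Δλ²) = 3966.3 km
Excess = 3966.3 − 3784.1 = 182.2 ≈ 182 km

182 km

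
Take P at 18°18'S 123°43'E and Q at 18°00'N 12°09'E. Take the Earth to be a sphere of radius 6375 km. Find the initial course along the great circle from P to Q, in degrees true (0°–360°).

θ = atan2( sin Δλ·cos φ₂ ,  cos φ₁ sin φ₂ − sin φ₁ cos φ₂ cos Δλ )
  = atan2(-0.8845, +0.1836) = 281.73°

281.7°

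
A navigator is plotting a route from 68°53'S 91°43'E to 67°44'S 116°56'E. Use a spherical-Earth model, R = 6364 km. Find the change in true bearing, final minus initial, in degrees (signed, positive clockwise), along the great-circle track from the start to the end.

Initial bearing θ₁ = atan2(sin Δλ cos φ₂, cos φ₁ sin φ₂ − sin φ₁ cos φ₂ cos Δλ) = 94.82°
Final bearing θ₂ = (initial bearing from the destination back to the start) + 180° = 71.34°
Δθ = θ₂ − θ₁ = -23.5°

-23.5°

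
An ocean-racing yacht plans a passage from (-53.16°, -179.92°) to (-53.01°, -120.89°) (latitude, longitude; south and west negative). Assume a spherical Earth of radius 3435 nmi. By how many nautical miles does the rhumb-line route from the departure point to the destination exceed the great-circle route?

62 nmi

Great circle: cos σ = sin φ₁ sin φ₂ + cos φ₁ cos φ₂ cos Δλ,  σ = 0.6008 rad → d_gc = 2063.8 nmi
Rhumb line: Δψ = +0.0044, q = Δφ/Δψ = 0.6006, d_rh = R√(Δφ²+q²Δλ²) = 2125.6 nmi
Excess = 2125.6 − 2063.8 = 61.8 ≈ 62 nmi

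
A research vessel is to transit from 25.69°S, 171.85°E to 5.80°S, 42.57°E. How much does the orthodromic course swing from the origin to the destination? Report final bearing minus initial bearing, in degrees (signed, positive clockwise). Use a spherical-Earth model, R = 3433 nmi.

+60.3°

Initial bearing θ₁ = atan2(sin Δλ cos φ₂, cos φ₁ sin φ₂ − sin φ₁ cos φ₂ cos Δλ) = 244.69°
Final bearing θ₂ = (initial bearing from the destination back to the start) + 180° = 305.03°
Δθ = θ₂ − θ₁ = +60.3°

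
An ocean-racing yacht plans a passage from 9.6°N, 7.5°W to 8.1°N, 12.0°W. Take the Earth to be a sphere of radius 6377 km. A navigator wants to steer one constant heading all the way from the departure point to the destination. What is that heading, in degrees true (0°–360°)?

Meridional parts: M(φ₁)=+0.1683, M(φ₂)=+0.1418 → ΔM = -0.0265;  Δλ = -0.0785 rad
tan C = Δλ / ΔM = +2.9642 → C = 251.36°

251.4°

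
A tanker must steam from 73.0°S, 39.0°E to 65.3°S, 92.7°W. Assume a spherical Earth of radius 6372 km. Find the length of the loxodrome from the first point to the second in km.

Rhumb course C = atan2(Δλ, Δψ) with Δψ = ln[tan(π/4+φ₂/2)/tan(π/4+φ₁/2)] = +0.3819, Δλ = -2.2986 → C = 279.43°
d = R·|Δφ| / |cos C| = 6372·0.13439 / 0.16389 = 5225 km

5225 km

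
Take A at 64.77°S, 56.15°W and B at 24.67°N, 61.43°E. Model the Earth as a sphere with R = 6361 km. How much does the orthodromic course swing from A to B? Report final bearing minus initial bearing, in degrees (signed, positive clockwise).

At departure: θ₁ = atan2(sin Δλ cos φ₂, cos φ₁ sin φ₂ − sin φ₁ cos φ₂ cos Δλ) = 104.12°
At arrival: θ₂ = atan2(sin Δλ cos φ₁, −cos φ₂ sin φ₁ + sin φ₂ cos φ₁ cos Δλ) = 27.06°
Δθ = θ₂ − θ₁ = -77.1°

-77.1°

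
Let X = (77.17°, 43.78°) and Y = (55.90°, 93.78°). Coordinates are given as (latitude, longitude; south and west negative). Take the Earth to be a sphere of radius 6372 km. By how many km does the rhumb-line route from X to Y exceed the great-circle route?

Great circle: cos σ = sin φ₁ sin φ₂ + cos φ₁ cos φ₂ cos Δλ,  σ = 0.4791 rad → d_gc = 3052.8 km
Rhumb line: Δψ = -1.0035, q = Δφ/Δψ = 0.3700, d_rh = R√(Δφ²+q²Δλ²) = 3134.9 km
Excess = 3134.9 − 3052.8 = 82.1 ≈ 82 km

82 km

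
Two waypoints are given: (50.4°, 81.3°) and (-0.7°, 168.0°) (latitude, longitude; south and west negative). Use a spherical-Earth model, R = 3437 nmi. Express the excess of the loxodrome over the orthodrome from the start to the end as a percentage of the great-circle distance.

Great circle: σ = 1.5435 rad → d_gc = Rσ = 5305.1 nmi
Rhumb: Δφ = -0.8919, Δλ = +1.5132, Δψ = -1.0338, q = Δφ/Δψ = 0.8627 → d_rh = R√(Δφ²+q²Δλ²) = 5433.9 nmi
Excess = (5433.9 − 5305.1) / 5305.1 = 128.8 / 5305.1 = 2.43% ≈ 2.4%

2.4%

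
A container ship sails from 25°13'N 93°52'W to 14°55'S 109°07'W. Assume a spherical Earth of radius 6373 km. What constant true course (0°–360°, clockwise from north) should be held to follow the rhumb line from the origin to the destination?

Δψ = ln[tan(π/4+φ₂/2)/tan(π/4+φ₁/2)] = -0.7184
Δλ = -0.2662 rad (taken the short way round)
course = atan2(Δλ, Δψ) = 200.33°

200.3°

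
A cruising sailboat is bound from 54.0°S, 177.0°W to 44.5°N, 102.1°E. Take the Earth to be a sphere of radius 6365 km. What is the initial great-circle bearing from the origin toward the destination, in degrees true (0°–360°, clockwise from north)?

305.5°

θ = atan2( sin Δλ·cos φ₂ ,  cos φ₁ sin φ₂ − sin φ₁ cos φ₂ cos Δλ )
  = atan2(-0.7043, +0.5032) = 305.55°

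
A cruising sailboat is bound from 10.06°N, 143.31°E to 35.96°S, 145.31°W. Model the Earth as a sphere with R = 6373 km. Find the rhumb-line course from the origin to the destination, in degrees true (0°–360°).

Δψ = ln[tan(π/4+φ₂/2)/tan(π/4+φ₁/2)] = -0.8499
Δλ = +1.2458 rad (taken the short way round)
course = atan2(Δλ, Δψ) = 124.30°

124.3°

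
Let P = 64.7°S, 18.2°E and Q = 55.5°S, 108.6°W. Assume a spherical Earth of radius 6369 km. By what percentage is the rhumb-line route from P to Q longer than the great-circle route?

Great circle: σ = 0.9272 rad → d_gc = Rσ = 5905.3 km
Rhumb: Δφ = +0.1606, Δλ = -2.2131, Δψ = +0.3246, q = Δφ/Δψ = 0.4947 → d_rh = R√(Δφ²+q²Δλ²) = 7047.3 km
Excess = (7047.3 − 5905.3) / 5905.3 = 1142.0 / 5905.3 = 19.34% ≈ 19.3%

19.3%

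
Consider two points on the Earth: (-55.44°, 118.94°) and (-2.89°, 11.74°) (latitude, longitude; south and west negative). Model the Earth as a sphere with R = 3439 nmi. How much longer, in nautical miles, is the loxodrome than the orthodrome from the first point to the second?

316 nmi

Great circle: cos σ = sin φ₁ sin φ₂ + cos φ₁ cos φ₂ cos Δλ,  σ = 1.6971 rad → d_gc = 5836.5 nmi
Rhumb line: Δψ = +1.1172, q = Δφ/Δψ = 0.8209, d_rh = R√(Δφ²+q²Δλ²) = 6152.2 nmi
Excess = 6152.2 − 5836.5 = 315.7 ≈ 316 nmi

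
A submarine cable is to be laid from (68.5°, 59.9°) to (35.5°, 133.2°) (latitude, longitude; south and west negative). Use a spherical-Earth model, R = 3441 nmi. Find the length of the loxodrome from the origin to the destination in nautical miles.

3222 nmi

Rhumb course C = atan2(Δλ, Δψ) with Δψ = ln[tan(π/4+φ₂/2)/tan(π/4+φ₁/2)] = -0.9980, Δλ = +1.2793 → C = 127.96°
d = R·|Δφ| / |cos C| = 3441·0.57596 / 0.61507 = 3222 nmi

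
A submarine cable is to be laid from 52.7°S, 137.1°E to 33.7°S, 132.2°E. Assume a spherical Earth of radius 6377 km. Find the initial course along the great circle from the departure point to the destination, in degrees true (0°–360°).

347.6°

N = sin Δλ·cos φ₂ = -0.0711;  D = cos φ₁ sin φ₂ − sin φ₁ cos φ₂ cos Δλ = +0.3231
initial course = atan2(N, D) = 347.60°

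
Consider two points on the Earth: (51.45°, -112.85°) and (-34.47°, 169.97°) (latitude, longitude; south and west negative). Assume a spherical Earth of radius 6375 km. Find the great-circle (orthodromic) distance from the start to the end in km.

cos σ = sin φ₁ sin φ₂ + cos φ₁ cos φ₂ cos Δλ
      = sin(51.45°)sin(-34.47°) + cos(51.45°)cos(-34.47°)cos(-77.18°) = -0.3286
σ = 109.185° → d = Rσ = 6375·1.90565 = 12148 km

12148 km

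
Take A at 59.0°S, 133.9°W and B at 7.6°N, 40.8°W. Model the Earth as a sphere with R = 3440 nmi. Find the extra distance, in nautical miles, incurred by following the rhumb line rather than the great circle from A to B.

Great circle: cos σ = sin φ₁ sin φ₂ + cos φ₁ cos φ₂ cos Δλ,  σ = 1.7122 rad → d_gc = 5890.1 nmi
Rhumb line: Δψ = +1.4156, q = Δφ/Δψ = 0.8211, d_rh = R√(Δφ²+q²Δλ²) = 6087.3 nmi
Excess = 6087.3 − 5890.1 = 197.2 ≈ 197 nmi

197 nmi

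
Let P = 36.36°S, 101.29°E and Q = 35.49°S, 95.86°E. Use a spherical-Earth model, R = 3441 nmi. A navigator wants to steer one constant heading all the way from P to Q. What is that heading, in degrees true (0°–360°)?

281.2°

Δψ = ln[tan(π/4+φ₂/2)/tan(π/4+φ₁/2)] = +0.0188
Δλ = -0.0948 rad (taken the short way round)
course = atan2(Δλ, Δψ) = 281.19°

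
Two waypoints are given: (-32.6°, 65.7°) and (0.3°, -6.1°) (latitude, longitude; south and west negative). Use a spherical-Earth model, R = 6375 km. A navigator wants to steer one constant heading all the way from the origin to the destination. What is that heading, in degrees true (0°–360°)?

Δψ = ln[tan(π/4+φ₂/2)/tan(π/4+φ₁/2)] = +0.6077
Δλ = -1.2531 rad (taken the short way round)
course = atan2(Δλ, Δψ) = 295.87°

295.9°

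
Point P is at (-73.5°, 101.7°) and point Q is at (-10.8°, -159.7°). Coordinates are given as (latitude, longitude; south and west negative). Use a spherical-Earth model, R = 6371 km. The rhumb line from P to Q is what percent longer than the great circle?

Great circle: σ = 1.4324 rad → d_gc = Rσ = 9125.9 km
Rhumb: Δφ = +1.0943, Δλ = +1.7209, Δψ = +1.7414, q = Δφ/Δψ = 0.6284 → d_rh = R√(Δφ²+q²Δλ²) = 9801.8 km
Excess = (9801.8 − 9125.9) / 9125.9 = 675.9 / 9125.9 = 7.41% ≈ 7.4%

7.4%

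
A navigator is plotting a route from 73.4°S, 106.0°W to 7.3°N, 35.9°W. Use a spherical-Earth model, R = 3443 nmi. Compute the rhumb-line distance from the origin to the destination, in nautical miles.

Δψ = ln[tan(π/4+φ₂/2)/tan(π/4+φ₁/2)] = +2.0527;  Δφ = +1.4085 rad,  Δλ = +1.2235 rad
q = Δφ/Δψ = 0.6862
d = R·√(Δφ² + q²Δλ²) = 3443·1.63969 = 5645 nmi

5645 nmi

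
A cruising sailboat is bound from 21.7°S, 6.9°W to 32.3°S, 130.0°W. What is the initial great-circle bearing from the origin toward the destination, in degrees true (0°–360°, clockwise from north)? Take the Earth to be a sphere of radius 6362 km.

θ = atan2( sin Δλ·cos φ₂ ,  cos φ₁ sin φ₂ − sin φ₁ cos φ₂ cos Δλ )
  = atan2(-0.7081, -0.6672) = 226.70°

226.7°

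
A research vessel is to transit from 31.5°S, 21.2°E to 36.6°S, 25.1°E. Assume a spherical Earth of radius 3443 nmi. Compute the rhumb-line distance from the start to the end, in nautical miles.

Δψ = ln[tan(π/4+φ₂/2)/tan(π/4+φ₁/2)] = -0.1075;  Δφ = -0.0890 rad,  Δλ = +0.0681 rad
q = Δφ/Δψ = 0.8280
d = R·√(Δφ² + q²Δλ²) = 3443·0.10536 = 363 nmi

363 nmi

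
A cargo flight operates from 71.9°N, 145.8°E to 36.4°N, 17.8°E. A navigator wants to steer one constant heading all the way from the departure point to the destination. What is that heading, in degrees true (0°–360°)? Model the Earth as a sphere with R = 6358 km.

Δψ = ln[tan(π/4+φ₂/2)/tan(π/4+φ₁/2)] = -1.1542
Δλ = -2.2340 rad (taken the short way round)
course = atan2(Δλ, Δψ) = 242.68°

242.7°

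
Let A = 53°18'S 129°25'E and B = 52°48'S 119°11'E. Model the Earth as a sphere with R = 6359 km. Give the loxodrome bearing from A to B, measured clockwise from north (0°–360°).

Meridional parts: M(φ₁)=-1.1036, M(φ₂)=-1.0890 → ΔM = +0.0145;  Δλ = -0.1786 rad
tan C = Δλ / ΔM = -12.3027 → C = 274.65°

274.6°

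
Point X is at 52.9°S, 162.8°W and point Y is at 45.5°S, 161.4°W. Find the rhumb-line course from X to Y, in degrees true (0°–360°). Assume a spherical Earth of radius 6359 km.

7.0°

Δψ = ln[tan(π/4+φ₂/2)/tan(π/4+φ₁/2)] = +0.1982
Δλ = +0.0244 rad (taken the short way round)
course = atan2(Δλ, Δψ) = 7.03°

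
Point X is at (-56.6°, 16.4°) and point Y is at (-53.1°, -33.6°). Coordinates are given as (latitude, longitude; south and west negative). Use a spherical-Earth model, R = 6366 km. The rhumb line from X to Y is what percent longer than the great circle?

2.2%

Great circle: σ = 0.4948 rad → d_gc = Rσ = 3149.8 km
Rhumb: Δφ = +0.0611, Δλ = -0.8727, Δψ = +0.1062, q = Δφ/Δψ = 0.5753 → d_rh = R√(Δφ²+q²Δλ²) = 3219.4 km
Excess = (3219.4 − 3149.8) / 3149.8 = 69.6 / 3149.8 = 2.21% ≈ 2.2%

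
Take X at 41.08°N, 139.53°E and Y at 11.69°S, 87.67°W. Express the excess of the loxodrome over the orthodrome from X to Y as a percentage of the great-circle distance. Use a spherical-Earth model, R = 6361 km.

3.5%

Great circle: σ = 2.2584 rad → d_gc = Rσ = 14365.6 km
Rhumb: Δφ = -0.9210, Δλ = +2.3178, Δψ = -0.9932, q = Δφ/Δψ = 0.9273 → d_rh = R√(Δφ²+q²Δλ²) = 14874.6 km
Excess = (14874.6 − 14365.6) / 14365.6 = 509.0 / 14365.6 = 3.54% ≈ 3.5%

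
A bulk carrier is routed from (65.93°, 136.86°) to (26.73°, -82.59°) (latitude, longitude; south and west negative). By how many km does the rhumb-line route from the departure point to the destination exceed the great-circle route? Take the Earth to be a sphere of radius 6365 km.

1796 km

Great circle: cos σ = sin φ₁ sin φ₂ + cos φ₁ cos φ₂ cos Δλ,  σ = 1.4410 rad → d_gc = 9172.19 km
Rhumb line: Δψ = -1.0611, q = Δφ/Δψ = 0.6448, d_rh = R√(Δφ²+q²Δλ²) = 10968.67 km
Excess = 10968.67 − 9172.19 = 1796.48 ≈ 1796 km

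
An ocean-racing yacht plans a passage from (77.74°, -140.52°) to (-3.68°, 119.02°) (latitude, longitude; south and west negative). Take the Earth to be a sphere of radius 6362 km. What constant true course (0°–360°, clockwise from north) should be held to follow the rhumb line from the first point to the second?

217.4°

Meridional parts: M(φ₁)=+2.2312, M(φ₂)=-0.0643 → ΔM = -2.2955;  Δλ = -1.7534 rad
tan C = Δλ / ΔM = +0.7638 → C = 217.37°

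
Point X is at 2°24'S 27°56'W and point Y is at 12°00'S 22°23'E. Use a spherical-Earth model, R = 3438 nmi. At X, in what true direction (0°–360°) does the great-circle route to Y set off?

103.6°

N = sin Δλ·cos φ₂ = +0.7528;  D = cos φ₁ sin φ₂ − sin φ₁ cos φ₂ cos Δλ = -0.1816
initial course = atan2(N, D) = 103.56°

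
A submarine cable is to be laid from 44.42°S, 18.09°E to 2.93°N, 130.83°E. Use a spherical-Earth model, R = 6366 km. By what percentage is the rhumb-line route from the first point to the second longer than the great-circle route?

Great circle: σ = 1.8876 rad → d_gc = Rσ = 12016.3 km
Rhumb: Δφ = +0.8264, Δλ = +1.9677, Δψ = +0.9183, q = Δφ/Δψ = 0.8999 → d_rh = R√(Δφ²+q²Δλ²) = 12440.2 km
Excess = (12440.2 − 12016.3) / 12016.3 = 423.9 / 12016.3 = 3.53% ≈ 3.5%

3.5%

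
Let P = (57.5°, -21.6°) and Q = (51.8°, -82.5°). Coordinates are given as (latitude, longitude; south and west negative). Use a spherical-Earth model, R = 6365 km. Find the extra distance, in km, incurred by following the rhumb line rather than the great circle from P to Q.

127 km

Great circle: cos σ = sin φ₁ sin φ₂ + cos φ₁ cos φ₂ cos Δλ,  σ = 0.6017 rad → d_gc = 3829.8 km
Rhumb line: Δψ = -0.1723, q = Δφ/Δψ = 0.5774, d_rh = R√(Δφ²+q²Δλ²) = 3957.2 km
Excess = 3957.2 − 3829.8 = 127.4 ≈ 127 km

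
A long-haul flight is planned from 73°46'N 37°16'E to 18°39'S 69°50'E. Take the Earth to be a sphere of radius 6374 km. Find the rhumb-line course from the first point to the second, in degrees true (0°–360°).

166.0°

Δψ = ln[tan(π/4+φ₂/2)/tan(π/4+φ₁/2)] = -2.2790
Δλ = +0.5684 rad (taken the short way round)
course = atan2(Δλ, Δψ) = 166.00°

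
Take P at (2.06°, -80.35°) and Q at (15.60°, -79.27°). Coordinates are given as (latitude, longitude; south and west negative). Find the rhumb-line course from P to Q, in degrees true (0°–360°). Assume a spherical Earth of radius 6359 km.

Meridional parts: M(φ₁)=+0.0360, M(φ₂)=+0.2757 → ΔM = +0.2397;  Δλ = +0.0188 rad
tan C = Δλ / ΔM = +0.0786 → C = 4.50°

4.5°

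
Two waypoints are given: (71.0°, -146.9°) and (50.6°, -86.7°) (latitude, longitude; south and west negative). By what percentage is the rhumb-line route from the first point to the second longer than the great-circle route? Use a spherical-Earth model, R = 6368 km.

3.7%

Great circle: σ = 0.5857 rad → d_gc = Rσ = 3729.7 km
Rhumb: Δφ = -0.3560, Δλ = +1.0507, Δψ = -0.7606, q = Δφ/Δψ = 0.4681 → d_rh = R√(Δφ²+q²Δλ²) = 3866.5 km
Excess = (3866.5 − 3729.7) / 3729.7 = 136.8 / 3729.7 = 3.67% ≈ 3.7%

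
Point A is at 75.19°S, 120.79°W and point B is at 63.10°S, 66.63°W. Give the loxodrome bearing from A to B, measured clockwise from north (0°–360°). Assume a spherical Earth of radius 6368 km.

57.2°

Δψ = ln[tan(π/4+φ₂/2)/tan(π/4+φ₁/2)] = +0.6098
Δλ = +0.9453 rad (taken the short way round)
course = atan2(Δλ, Δψ) = 57.17°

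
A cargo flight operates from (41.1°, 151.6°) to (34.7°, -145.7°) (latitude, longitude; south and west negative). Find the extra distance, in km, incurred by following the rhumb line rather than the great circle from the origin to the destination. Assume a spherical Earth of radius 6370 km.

Great circle: cos σ = sin φ₁ sin φ₂ + cos φ₁ cos φ₂ cos Δλ,  σ = 0.8521 rad → d_gc = 5428.1 km
Rhumb line: Δψ = -0.1417, q = Δφ/Δψ = 0.7882, d_rh = R√(Δφ²+q²Δλ²) = 5540.1 km
Excess = 5540.1 − 5428.1 = 112.0 ≈ 112 km

112 km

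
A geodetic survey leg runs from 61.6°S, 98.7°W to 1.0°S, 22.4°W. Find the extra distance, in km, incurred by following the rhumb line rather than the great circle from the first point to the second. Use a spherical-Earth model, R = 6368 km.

252 km

Great circle: cos σ = sin φ₁ sin φ₂ + cos φ₁ cos φ₂ cos Δλ,  σ = 1.4425 rad → d_gc = 9185.6 km
Rhumb line: Δψ = +1.3568, q = Δφ/Δψ = 0.7796, d_rh = R√(Δφ²+q²Δλ²) = 9437.5 km
Excess = 9437.5 − 9185.6 = 251.9 ≈ 252 km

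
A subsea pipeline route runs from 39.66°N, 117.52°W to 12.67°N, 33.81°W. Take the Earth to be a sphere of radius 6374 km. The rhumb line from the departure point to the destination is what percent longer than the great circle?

Great circle: σ = 1.3466 rad → d_gc = Rσ = 8583.5 km
Rhumb: Δφ = -0.4711, Δλ = +1.4610, Δψ = -0.5322, q = Δφ/Δψ = 0.8851 → d_rh = R√(Δφ²+q²Δλ²) = 8772.2 km
Excess = (8772.2 − 8583.5) / 8583.5 = 188.7 / 8583.5 = 2.20% ≈ 2.2%

2.2%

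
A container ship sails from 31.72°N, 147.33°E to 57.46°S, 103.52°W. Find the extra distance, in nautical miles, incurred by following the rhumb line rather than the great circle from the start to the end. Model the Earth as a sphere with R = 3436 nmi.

172 nmi

Great circle: cos σ = sin φ₁ sin φ₂ + cos φ₁ cos φ₂ cos Δλ,  σ = 2.2060 rad → d_gc = 7579.7 nmi
Rhumb line: Δψ = -1.8158, q = Δφ/Δψ = 0.8572, d_rh = R√(Δφ²+q²Δλ²) = 7751.4 nmi
Excess = 7751.4 − 7579.7 = 171.7 ≈ 172 nmi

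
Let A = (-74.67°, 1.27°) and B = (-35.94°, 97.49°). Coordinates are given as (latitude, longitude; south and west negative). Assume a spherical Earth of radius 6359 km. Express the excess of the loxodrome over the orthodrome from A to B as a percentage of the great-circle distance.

Great circle: σ = 0.9970 rad → d_gc = Rσ = 6339.6 km
Rhumb: Δφ = +0.6760, Δλ = +1.6794, Δψ = +1.3326, q = Δφ/Δψ = 0.5073 → d_rh = R√(Δφ²+q²Δλ²) = 6915.3 km
Excess = (6915.3 − 6339.6) / 6339.6 = 575.7 / 6339.6 = 9.08% ≈ 9.1%

9.1%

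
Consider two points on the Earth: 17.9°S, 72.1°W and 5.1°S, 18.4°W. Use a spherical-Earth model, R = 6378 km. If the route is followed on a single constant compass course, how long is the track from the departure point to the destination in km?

6016 km

Rhumb course C = atan2(Δλ, Δψ) with Δψ = ln[tan(π/4+φ₂/2)/tan(π/4+φ₁/2)] = +0.2285, Δλ = +0.9372 → C = 76.30°
d = R·|Δφ| / |cos C| = 6378·0.22340 / 0.23686 = 6016 km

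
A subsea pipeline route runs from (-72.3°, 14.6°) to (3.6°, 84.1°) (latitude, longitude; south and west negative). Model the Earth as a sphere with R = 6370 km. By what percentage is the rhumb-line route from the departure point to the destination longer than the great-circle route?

2.8%

Great circle: σ = 1.5243 rad → d_gc = Rσ = 9710.0 km
Rhumb: Δφ = +1.3247, Δλ = +1.2130, Δψ = +1.9227, q = Δφ/Δψ = 0.6890 → d_rh = R√(Δφ²+q²Δλ²) = 9977.4 km
Excess = (9977.4 − 9710.0) / 9710.0 = 267.4 / 9710.0 = 2.754% ≈ 2.8%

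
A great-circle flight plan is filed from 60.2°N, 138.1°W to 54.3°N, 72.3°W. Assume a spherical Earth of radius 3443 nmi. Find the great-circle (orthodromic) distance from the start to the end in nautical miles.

cos σ = sin φ₁ sin φ₂ + cos φ₁ cos φ₂ cos Δλ
      = sin(60.20°)sin(54.30°) + cos(60.20°)cos(54.30°)cos(65.80°) = 0.8236
σ = 34.555° → d = Rσ = 3443·0.60311 = 2076 nmi

2076 nmi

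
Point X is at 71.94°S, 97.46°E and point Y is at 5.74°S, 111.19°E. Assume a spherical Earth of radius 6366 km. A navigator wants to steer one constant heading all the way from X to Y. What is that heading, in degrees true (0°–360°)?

7.8°

Meridional parts: M(φ₁)=-1.8393, M(φ₂)=-0.1003 → ΔM = +1.7390;  Δλ = +0.2396 rad
tan C = Δλ / ΔM = +0.1378 → C = 7.85°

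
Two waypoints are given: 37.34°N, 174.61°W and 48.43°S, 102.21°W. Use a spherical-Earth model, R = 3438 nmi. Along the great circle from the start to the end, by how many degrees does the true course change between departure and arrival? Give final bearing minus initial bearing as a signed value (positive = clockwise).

-11.0°

Initial bearing θ₁ = atan2(sin Δλ cos φ₂, cos φ₁ sin φ₂ − sin φ₁ cos φ₂ cos Δλ) = 138.56°
Final bearing θ₂ = (initial bearing from the destination back to the start) + 180° = 127.54°
Δθ = θ₂ − θ₁ = -11.0°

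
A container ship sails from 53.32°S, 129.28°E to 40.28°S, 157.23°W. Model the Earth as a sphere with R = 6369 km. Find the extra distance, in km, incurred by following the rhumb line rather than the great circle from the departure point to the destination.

Great circle: cos σ = sin φ₁ sin φ₂ + cos φ₁ cos φ₂ cos Δλ,  σ = 0.8658 rad → d_gc = 5514.5 km
Rhumb line: Δψ = +0.3348, q = Δφ/Δψ = 0.6797, d_rh = R√(Δφ²+q²Δλ²) = 5738.6 km
Excess = 5738.6 − 5514.5 = 224.1 ≈ 224 km

224 km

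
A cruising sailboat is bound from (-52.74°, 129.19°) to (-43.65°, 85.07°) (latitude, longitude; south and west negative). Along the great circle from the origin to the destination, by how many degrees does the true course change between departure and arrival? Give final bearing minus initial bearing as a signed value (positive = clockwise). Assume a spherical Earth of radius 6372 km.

At departure: θ₁ = atan2(sin Δλ cos φ₂, cos φ₁ sin φ₂ − sin φ₁ cos φ₂ cos Δλ) = 269.49°
At arrival: θ₂ = atan2(sin Δλ cos φ₁, −cos φ₂ sin φ₁ + sin φ₂ cos φ₁ cos Δλ) = 303.21°
Δθ = θ₂ − θ₁ = +33.7°

+33.7°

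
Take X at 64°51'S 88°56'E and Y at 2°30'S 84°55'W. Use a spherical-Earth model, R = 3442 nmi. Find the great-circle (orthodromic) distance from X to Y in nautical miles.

Haversine: a = sin²(Δφ/2)+cos φ₁ cos φ₂ sin²(Δλ/2) = 0.69133;  σ = 2·atan2(√a,√(1−a))
σ = 112.498° → d = Rσ = 3442·1.96347 = 6758 nmi

6758 nmi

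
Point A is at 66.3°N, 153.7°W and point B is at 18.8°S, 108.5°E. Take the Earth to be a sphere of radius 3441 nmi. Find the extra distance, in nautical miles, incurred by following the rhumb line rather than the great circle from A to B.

254 nmi

Great circle: cos σ = sin φ₁ sin φ₂ + cos φ₁ cos φ₂ cos Δλ,  σ = 1.9249 rad → d_gc = 6623.5 nmi
Rhumb line: Δψ = -1.8957, q = Δφ/Δψ = 0.7835, d_rh = R√(Δφ²+q²Δλ²) = 6877.4 nmi
Excess = 6877.4 − 6623.5 = 253.9 ≈ 254 nmi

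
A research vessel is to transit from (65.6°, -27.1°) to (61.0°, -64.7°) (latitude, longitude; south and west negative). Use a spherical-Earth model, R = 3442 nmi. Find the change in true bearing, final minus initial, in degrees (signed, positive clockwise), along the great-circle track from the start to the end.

Initial bearing θ₁ = atan2(sin Δλ cos φ₂, cos φ₁ sin φ₂ − sin φ₁ cos φ₂ cos Δλ) = 272.23°
Final bearing θ₂ = (initial bearing from the destination back to the start) + 180° = 238.37°
Δθ = θ₂ − θ₁ = -33.9°

-33.9°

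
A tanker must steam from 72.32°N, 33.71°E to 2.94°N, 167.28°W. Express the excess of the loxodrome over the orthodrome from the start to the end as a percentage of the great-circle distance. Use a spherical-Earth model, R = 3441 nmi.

Great circle: σ = 1.8073 rad → d_gc = Rσ = 6218.9 nmi
Rhumb: Δφ = -1.2109, Δλ = +2.7752, Δψ = -1.8096, q = Δφ/Δψ = 0.6691 → d_rh = R√(Δφ²+q²Δλ²) = 7628.6 nmi
Excess = (7628.6 − 6218.9) / 6218.9 = 1409.7 / 6218.9 = 22.67% ≈ 22.7%

22.7%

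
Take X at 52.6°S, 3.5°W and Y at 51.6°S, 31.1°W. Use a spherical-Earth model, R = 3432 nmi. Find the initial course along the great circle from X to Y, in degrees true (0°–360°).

262.3°

θ = atan2( sin Δλ·cos φ₂ ,  cos φ₁ sin φ₂ − sin φ₁ cos φ₂ cos Δλ )
  = atan2(-0.2878, -0.0387) = 262.34°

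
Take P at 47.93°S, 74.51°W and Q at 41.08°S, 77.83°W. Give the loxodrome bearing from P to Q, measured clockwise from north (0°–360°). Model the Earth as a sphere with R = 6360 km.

Meridional parts: M(φ₁)=-0.9556, M(φ₂)=-0.7877 → ΔM = +0.1679;  Δλ = -0.0579 rad
tan C = Δλ / ΔM = -0.3451 → C = 340.96°

341.0°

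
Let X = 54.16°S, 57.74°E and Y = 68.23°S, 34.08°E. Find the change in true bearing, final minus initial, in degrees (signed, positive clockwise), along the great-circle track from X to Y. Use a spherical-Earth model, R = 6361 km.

Initial bearing θ₁ = atan2(sin Δλ cos φ₂, cos φ₁ sin φ₂ − sin φ₁ cos φ₂ cos Δλ) = 209.01°
Final bearing θ₂ = (initial bearing from the destination back to the start) + 180° = 229.97°
Δθ = θ₂ − θ₁ = +21.0°

+21.0°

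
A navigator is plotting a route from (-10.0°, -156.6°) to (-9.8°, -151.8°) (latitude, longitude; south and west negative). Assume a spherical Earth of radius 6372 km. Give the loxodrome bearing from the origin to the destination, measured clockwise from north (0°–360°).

87.6°

Δψ = ln[tan(π/4+φ₂/2)/tan(π/4+φ₁/2)] = +0.0035
Δλ = +0.0838 rad (taken the short way round)
course = atan2(Δλ, Δψ) = 87.58°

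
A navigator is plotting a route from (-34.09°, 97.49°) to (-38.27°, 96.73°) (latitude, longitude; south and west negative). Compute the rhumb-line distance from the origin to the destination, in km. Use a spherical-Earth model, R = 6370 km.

Rhumb course C = atan2(Δλ, Δψ) with Δψ = ln[tan(π/4+φ₂/2)/tan(π/4+φ₁/2)] = -0.0904, Δλ = -0.0133 → C = 188.35°
d = R·|Δφ| / |cos C| = 6370·0.07295 / 0.98941 = 470 km

470 km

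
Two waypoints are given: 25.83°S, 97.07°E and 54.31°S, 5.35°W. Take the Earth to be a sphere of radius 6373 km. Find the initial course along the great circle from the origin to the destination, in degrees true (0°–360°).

215.9°

N = sin Δλ·cos φ₂ = -0.5697;  D = cos φ₁ sin φ₂ − sin φ₁ cos φ₂ cos Δλ = -0.7857
initial course = atan2(N, D) = 215.95°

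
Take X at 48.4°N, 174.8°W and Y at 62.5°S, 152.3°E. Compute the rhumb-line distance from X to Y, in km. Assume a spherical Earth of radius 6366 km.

12677 km

Δψ = ln[tan(π/4+φ₂/2)/tan(π/4+φ₁/2)] = -2.3757;  Δφ = -1.9356 rad,  Δλ = -0.5742 rad
q = Δφ/Δψ = 0.8147
d = R·√(Δφ² + q²Δλ²) = 6366·1.99131 = 12677 km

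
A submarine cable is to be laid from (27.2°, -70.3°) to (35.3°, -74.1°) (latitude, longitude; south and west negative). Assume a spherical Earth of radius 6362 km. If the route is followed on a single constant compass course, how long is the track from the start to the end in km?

Rhumb course C = atan2(Δλ, Δψ) with Δψ = ln[tan(π/4+φ₂/2)/tan(π/4+φ₁/2)] = +0.1656, Δλ = -0.0663 → C = 338.17°
d = R·|Δφ| / |cos C| = 6362·0.14137 / 0.92832 = 969 km

969 km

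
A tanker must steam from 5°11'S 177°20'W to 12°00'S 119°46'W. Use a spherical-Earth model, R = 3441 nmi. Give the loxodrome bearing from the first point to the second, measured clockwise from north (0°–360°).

96.8°

Δψ = ln[tan(π/4+φ₂/2)/tan(π/4+φ₁/2)] = -0.1204
Δλ = +1.0047 rad (taken the short way round)
course = atan2(Δλ, Δψ) = 96.83°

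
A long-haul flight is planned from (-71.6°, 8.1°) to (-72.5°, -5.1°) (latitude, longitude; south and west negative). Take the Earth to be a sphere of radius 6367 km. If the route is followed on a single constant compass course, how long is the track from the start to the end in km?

Rhumb course C = atan2(Δλ, Δψ) with Δψ = ln[tan(π/4+φ₂/2)/tan(π/4+φ₁/2)] = -0.0510, Δλ = -0.2304 → C = 257.52°
d = R·|Δφ| / |cos C| = 6367·0.01571 / 0.21605 = 463 km

463 km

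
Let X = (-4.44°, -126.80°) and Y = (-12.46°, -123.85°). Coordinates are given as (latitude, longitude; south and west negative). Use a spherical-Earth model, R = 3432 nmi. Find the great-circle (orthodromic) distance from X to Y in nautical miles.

Haversine: a = sin²(Δφ/2)+cos φ₁ cos φ₂ sin²(Δλ/2) = 0.00554;  σ = 2·atan2(√a,√(1−a))
σ = 8.533° → d = Rσ = 3432·0.14894 = 511 nmi

511 nmi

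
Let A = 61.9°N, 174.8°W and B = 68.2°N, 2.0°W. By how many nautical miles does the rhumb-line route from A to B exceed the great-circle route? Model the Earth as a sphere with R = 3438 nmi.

Great circle: cos σ = sin φ₁ sin φ₂ + cos φ₁ cos φ₂ cos Δλ,  σ = 0.8691 rad → d_gc = 2988.0 nmi
Rhumb line: Δψ = +0.2620, q = Δφ/Δψ = 0.4196, d_rh = R√(Δφ²+q²Δλ²) = 4367.6 nmi
Excess = 4367.6 − 2988.0 = 1379.6 ≈ 1380 nmi

1380 nmi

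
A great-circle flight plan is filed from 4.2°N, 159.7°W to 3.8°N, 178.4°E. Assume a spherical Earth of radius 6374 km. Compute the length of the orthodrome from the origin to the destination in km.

cos σ = sin φ₁ sin φ₂ + cos φ₁ cos φ₂ cos Δλ
      = sin(4.20°)sin(3.80°) + cos(4.20°)cos(3.80°)cos(-21.90°) = 0.9282
σ = 21.850° → d = Rσ = 6374·0.38135 = 2431 km

2431 km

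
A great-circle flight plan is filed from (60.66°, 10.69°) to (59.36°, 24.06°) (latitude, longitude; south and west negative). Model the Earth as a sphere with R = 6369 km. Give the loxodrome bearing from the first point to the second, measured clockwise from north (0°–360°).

Meridional parts: M(φ₁)=+1.3402, M(φ₂)=+1.2948 → ΔM = -0.0454;  Δλ = +0.2334 rad
tan C = Δλ / ΔM = -5.1400 → C = 101.01°

101.0°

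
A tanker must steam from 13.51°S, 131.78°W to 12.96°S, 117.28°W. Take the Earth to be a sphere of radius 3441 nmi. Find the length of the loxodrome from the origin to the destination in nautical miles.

848 nmi

Δψ = ln[tan(π/4+φ₂/2)/tan(π/4+φ₁/2)] = +0.0099;  Δφ = +0.0096 rad,  Δλ = +0.2531 rad
q = Δφ/Δψ = 0.9734
d = R·√(Δφ² + q²Δλ²) = 3441·0.24654 = 848 nmi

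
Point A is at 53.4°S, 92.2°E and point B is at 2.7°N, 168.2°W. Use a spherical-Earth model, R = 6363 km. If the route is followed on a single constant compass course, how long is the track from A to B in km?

Δψ = ln[tan(π/4+φ₂/2)/tan(π/4+φ₁/2)] = +1.1536;  Δφ = +0.9791 rad,  Δλ = +1.7383 rad
q = Δφ/Δψ = 0.8487
d = R·√(Δφ² + q²Δλ²) = 6363·1.77074 = 11267 km

11267 km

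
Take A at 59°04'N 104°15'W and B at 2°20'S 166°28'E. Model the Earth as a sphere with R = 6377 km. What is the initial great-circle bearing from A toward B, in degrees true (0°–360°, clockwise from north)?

268.2°

θ = atan2( sin Δλ·cos φ₂ ,  cos φ₁ sin φ₂ − sin φ₁ cos φ₂ cos Δλ )
  = atan2(-0.9991, -0.0316) = 268.19°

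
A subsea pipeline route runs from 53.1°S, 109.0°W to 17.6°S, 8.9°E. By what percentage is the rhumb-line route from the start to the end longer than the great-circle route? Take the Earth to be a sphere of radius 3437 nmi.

Great circle: σ = 1.5968 rad → d_gc = Rσ = 5488.2 nmi
Rhumb: Δφ = +0.6196, Δλ = +2.0577, Δψ = +0.7856, q = Δφ/Δψ = 0.7887 → d_rh = R√(Δφ²+q²Δλ²) = 5970.6 nmi
Excess = (5970.6 − 5488.2) / 5488.2 = 482.4 / 5488.2 = 8.79% ≈ 8.8%

8.8%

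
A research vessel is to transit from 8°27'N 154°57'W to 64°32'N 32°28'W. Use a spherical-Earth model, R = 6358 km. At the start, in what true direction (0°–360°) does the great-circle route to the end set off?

N = sin Δλ·cos φ₂ = +0.3627;  D = cos φ₁ sin φ₂ − sin φ₁ cos φ₂ cos Δλ = +0.9270
initial course = atan2(N, D) = 21.37°

21.4°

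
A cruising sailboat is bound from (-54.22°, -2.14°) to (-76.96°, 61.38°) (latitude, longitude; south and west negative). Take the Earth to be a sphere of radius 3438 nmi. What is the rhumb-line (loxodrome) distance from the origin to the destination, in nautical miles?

Δψ = ln[tan(π/4+φ₂/2)/tan(π/4+φ₁/2)] = -1.0383;  Δφ = -0.3969 rad,  Δλ = +1.1086 rad
q = Δφ/Δψ = 0.3822
d = R·√(Δφ² + q²Δλ²) = 3438·0.58061 = 1996 nmi

1996 nmi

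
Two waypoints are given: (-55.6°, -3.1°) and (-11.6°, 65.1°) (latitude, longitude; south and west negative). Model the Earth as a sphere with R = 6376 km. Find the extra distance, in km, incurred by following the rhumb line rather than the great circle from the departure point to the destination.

168 km

Great circle: cos σ = sin φ₁ sin φ₂ + cos φ₁ cos φ₂ cos Δλ,  σ = 1.1902 rad → d_gc = 7589.0 km
Rhumb line: Δψ = +0.9688, q = Δφ/Δψ = 0.7927, d_rh = R√(Δφ²+q²Δλ²) = 7756.9 km
Excess = 7756.9 − 7589.0 = 167.9 ≈ 168 km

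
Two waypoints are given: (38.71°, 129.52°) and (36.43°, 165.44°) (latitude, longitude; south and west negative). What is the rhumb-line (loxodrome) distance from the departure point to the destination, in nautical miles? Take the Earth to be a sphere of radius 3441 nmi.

Rhumb course C = atan2(Δλ, Δψ) with Δψ = ln[tan(π/4+φ₂/2)/tan(π/4+φ₁/2)] = -0.0502, Δλ = +0.6269 → C = 94.58°
d = R·|Δφ| / |cos C| = 3441·0.03979 / 0.07984 = 1715 nmi

1715 nmi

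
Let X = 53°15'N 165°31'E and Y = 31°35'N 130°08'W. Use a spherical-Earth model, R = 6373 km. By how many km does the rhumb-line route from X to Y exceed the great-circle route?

Great circle: cos σ = sin φ₁ sin φ₂ + cos φ₁ cos φ₂ cos Δλ,  σ = 0.8759 rad → d_gc = 5582.3 km
Rhumb line: Δψ = -0.5206, q = Δφ/Δψ = 0.7263, d_rh = R√(Δφ²+q²Δλ²) = 5730.3 km
Excess = 5730.3 − 5582.3 = 148.0 ≈ 148 km

148 km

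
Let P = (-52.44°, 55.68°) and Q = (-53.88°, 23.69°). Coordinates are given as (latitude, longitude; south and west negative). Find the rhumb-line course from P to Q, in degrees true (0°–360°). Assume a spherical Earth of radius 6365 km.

265.7°

Δψ = ln[tan(π/4+φ₂/2)/tan(π/4+φ₁/2)] = -0.0419
Δλ = -0.5583 rad (taken the short way round)
course = atan2(Δλ, Δψ) = 265.71°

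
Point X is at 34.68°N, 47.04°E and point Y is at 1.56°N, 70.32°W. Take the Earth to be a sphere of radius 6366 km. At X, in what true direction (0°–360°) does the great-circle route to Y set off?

287.7°

N = sin Δλ·cos φ₂ = -0.8878;  D = cos φ₁ sin φ₂ − sin φ₁ cos φ₂ cos Δλ = +0.2838
initial course = atan2(N, D) = 287.73°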